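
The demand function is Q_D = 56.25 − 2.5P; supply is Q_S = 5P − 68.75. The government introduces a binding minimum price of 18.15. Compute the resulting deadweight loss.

4.13

In inverse form: demand P = 22.5 − 0.4Q, supply P = 13.75 + 0.2Q.
Competitive equilibrium: 22.5 − 0.4Q = 13.75 + 0.2Q → Q* = 14.5833, P* = 16.6667.
At the floor P = 18.15, quantity demanded = (22.5 − 18.15)/0.4 = 10.875.
Sellers' marginal cost at Q' = 10.875: 13.75 + 0.2·10.875 = 15.925.
ΔQ = 14.5833 − 10.875 = 3.7083; wedge = 18.15 − 15.925 = 2.225.
DWL = ½ × 3.7083 × 2.225 = 4.13.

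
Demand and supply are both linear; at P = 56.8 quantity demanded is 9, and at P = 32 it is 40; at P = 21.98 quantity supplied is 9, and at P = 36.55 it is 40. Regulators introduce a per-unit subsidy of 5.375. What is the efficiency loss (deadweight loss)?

Demand slope = (32 − 56.8)/(40 − 9) = −0.8, so P = 64 − 0.8Q.
Supply slope = (36.55 − 21.98)/(40 − 9) = 0.47, so P = 17.75 + 0.47Q.
Competitive equilibrium: 64 − 0.8Q = 17.75 + 0.47Q → Q* = 36.4173, P* = 34.8661.
The subsidy lowers effective supply by 5.375: P = 12.375 + 0.47Q.
New quantity: 64 − 0.8Q = 12.375 + 0.47Q → Q' = 40.6496.
Overproduction ΔQ = 40.6496 − 36.4173 = 4.2323; wedge = subsidy = 5.375.
The triangle = ½ × 4.2323 × 5.375 = 11.37.

11.37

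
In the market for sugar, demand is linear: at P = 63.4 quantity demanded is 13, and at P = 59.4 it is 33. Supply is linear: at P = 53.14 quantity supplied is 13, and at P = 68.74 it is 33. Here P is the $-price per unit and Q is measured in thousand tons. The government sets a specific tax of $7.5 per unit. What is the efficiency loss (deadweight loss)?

Demand slope = (59.4 − 63.4)/(33 − 13) = −0.2, so P = 66 − 0.2Q.
Supply slope = (68.74 − 53.14)/(33 − 13) = 0.78, so P = 43 + 0.78Q.
Competitive equilibrium: 66 − 0.2Q = 43 + 0.78Q → Q* = 23.4694, P* = 61.3061.
With the tax, the buyer price exceeds the seller price by 7.5: (66 − 0.2Q) − (43 + 0.78Q) = 7.5 → Q' = 15.8163.
ΔQ = 23.4694 − 15.8163 = 7.6531; the wedge equals the tax, 7.5.
The triangle = ½ × 7.6531 × 7.5 = $28.70 thousand.

$28.70 thousand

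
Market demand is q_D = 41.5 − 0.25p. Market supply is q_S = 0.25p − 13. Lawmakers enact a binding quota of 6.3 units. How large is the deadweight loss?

In inverse form: demand p = 166 − 4q, supply p = 52 + 4q.
Competitive equilibrium: 166 − 4q = 52 + 4q → q* = 14.25, p* = 109.
At q = 6.3: demand price = 166 − 4·6.3 = 140.8; supply price = 52 + 4·6.3 = 77.2.
Δq = 14.25 − 6.3 = 7.95; wedge = 140.8 − 77.2 = 63.6.
The triangle = ½ × 7.95 × 63.6 = 252.81.

252.81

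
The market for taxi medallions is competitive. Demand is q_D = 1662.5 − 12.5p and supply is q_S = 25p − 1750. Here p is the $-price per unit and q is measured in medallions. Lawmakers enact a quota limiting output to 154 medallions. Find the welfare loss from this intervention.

$8258.46

In inverse form: demand p = 133 − 0.08q, supply p = 70 + 0.04q.
Competitive equilibrium: 133 − 0.08q = 70 + 0.04q → q* = 525, p* = 91.
At q = 154: demand price = 133 − 0.08·154 = 120.68; supply price = 70 + 0.04·154 = 76.16.
Δq = 525 − 154 = 371; wedge = 120.68 − 76.16 = 44.52.
Deadweight loss = ½ × 371 × 44.52 = $8258.46.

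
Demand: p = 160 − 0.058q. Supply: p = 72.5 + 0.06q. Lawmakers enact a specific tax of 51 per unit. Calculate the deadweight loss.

Competitive equilibrium: 160 − 0.058q = 72.5 + 0.06q → q* = 741.5254, p* = 116.9915.
With the tax, the buyer price exceeds the seller price by 51: (160 − 0.058q) − (72.5 + 0.06q) = 51 → q' = 309.322.
Δq = 741.5254 − 309.322 = 432.2034; the wedge equals the tax, 51.
DWL = ½ × 432.2034 × 51 = 11021.19.

11021.19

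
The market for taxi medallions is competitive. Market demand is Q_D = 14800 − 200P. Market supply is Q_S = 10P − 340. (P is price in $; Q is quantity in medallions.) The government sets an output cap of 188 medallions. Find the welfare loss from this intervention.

$1954.61

In inverse form: demand P = 74 − 0.005Q, supply P = 34 + 0.1Q.
Competitive equilibrium: 74 − 0.005Q = 34 + 0.1Q → Q* = 380.9524, P* = 72.0952.
At Q = 188: demand price = 74 − 0.005·188 = 73.06; supply price = 34 + 0.1·188 = 52.8.
ΔQ = 380.9524 − 188 = 192.9524; wedge = 73.06 − 52.8 = 20.26.
The triangle = ½ × 192.9524 × 20.26 = $1954.61.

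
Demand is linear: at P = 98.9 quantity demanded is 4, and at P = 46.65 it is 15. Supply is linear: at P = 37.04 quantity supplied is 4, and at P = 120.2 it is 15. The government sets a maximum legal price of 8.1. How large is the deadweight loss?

482.43

Demand slope = (46.65 − 98.9)/(15 − 4) = −4.75, so P = 117.9 − 4.75Q.
Supply slope = (120.2 − 37.04)/(15 − 4) = 7.56, so P = 6.8 + 7.56Q.
Competitive equilibrium: 117.9 − 4.75Q = 6.8 + 7.56Q → Q* = 9.02518, P* = 75.03038.
At the ceiling P = 8.1, quantity supplied = (8.1 − 6.8)/7.56 = 0.17196.
Willingness to pay at Q' = 0.17196: 117.9 − 4.75·0.17196 = 117.08319.
ΔQ = 9.02518 − 0.17196 = 8.85322; wedge = 117.08319 − 8.1 = 108.98319.
DWL = ½ × 8.85322 × 108.98319 = 482.43.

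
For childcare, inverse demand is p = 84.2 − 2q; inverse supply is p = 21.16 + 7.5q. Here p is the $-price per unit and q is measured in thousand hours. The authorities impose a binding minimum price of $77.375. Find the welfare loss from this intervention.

$49.35 thousand

Competitive equilibrium: 84.2 − 2q = 21.16 + 7.5q → q* = 6.6358, p* = 70.9284.
At the floor p = 77.375, quantity demanded = (84.2 − 77.375)/2 = 3.4125.
Sellers' marginal cost at q' = 3.4125: 21.16 + 7.5·3.4125 = 46.7538.
Δq = 6.6358 − 3.4125 = 3.2233; wedge = 77.375 − 46.7538 = 30.6212.
The triangle = ½ × 3.2233 × 30.6212 = $49.35 thousand.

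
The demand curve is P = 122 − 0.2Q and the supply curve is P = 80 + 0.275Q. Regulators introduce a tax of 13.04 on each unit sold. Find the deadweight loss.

178.99

Competitive equilibrium: 122 − 0.2Q = 80 + 0.275Q → Q* = 88.4211, P* = 104.3158.
With the tax, the buyer price exceeds the seller price by 13.04: (122 − 0.2Q) − (80 + 0.275Q) = 13.04 → Q' = 60.9684.
ΔQ = 88.4211 − 60.9684 = 27.4527; the wedge equals the tax, 13.04.
DWL = ½ × 27.4527 × 13.04 = 178.99.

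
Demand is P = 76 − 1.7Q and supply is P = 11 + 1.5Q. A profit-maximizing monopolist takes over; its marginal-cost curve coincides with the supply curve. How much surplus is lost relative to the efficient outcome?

Competitive equilibrium: 76 − 1.7Q = 11 + 1.5Q → Q* = 20.3125, P* = 41.4688.
Marginal revenue: MR = 76 − 3.4Q. Set MR = MC: 76 − 3.4Q = 11 + 1.5Q → Q_m = 13.2653.
Price P_m = 76 − 1.7·13.2653 = 53.449; MC(Q_m) = 11 + 1.5·13.2653 = 30.898.
Competitive Q* = 20.3125, so ΔQ = 7.0472; wedge = 53.449 − 30.898 = 22.551.
The triangle = ½ × 7.0472 × 22.551 = 79.46.

79.46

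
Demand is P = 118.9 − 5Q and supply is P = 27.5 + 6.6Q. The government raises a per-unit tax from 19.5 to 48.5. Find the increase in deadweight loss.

85

Competitive equilibrium: 118.9 − 5Q = 27.5 + 6.6Q → Q* = 7.8793, P* = 79.5034.
For a per-unit tax t: ΔQ = t/11.6, so DWL = ½·t·(t/11.6) = t²/23.2.
At t = 19.5: DWL = 16.39. At t = 48.5: DWL = 101.39.
Increase = 101.39 − 16.39 = 85.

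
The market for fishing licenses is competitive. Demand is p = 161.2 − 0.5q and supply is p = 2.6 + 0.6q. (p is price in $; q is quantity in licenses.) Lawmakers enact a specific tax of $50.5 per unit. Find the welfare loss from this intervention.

$1159.20

Competitive equilibrium: 161.2 − 0.5q = 2.6 + 0.6q → q* = 144.1818, p* = 89.1091.
With the tax, the buyer price exceeds the seller price by 50.5: (161.2 − 0.5q) − (2.6 + 0.6q) = 50.5 → q' = 98.2727.
Δq = 144.1818 − 98.2727 = 45.9091; the wedge equals the tax, 50.5.
DWL = ½ × 45.9091 × 50.5 = $1159.20.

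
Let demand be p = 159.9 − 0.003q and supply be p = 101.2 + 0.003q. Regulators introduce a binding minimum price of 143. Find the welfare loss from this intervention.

51667.50

Competitive equilibrium: 159.9 − 0.003q = 101.2 + 0.003q → q* = 9783.3333, p* = 130.55.
At the floor p = 143, quantity demanded = (159.9 − 143)/0.003 = 5633.3333.
Sellers' marginal cost at q' = 5633.3333: 101.2 + 0.003·5633.3333 = 118.1.
Δq = 9783.3333 − 5633.3333 = 4150; wedge = 143 − 118.1 = 24.9.
Welfare loss = ½ × 4150 × 24.9 = 51667.50.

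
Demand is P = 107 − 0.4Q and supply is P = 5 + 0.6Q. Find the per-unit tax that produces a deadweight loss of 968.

Competitive equilibrium: 107 − 0.4Q = 5 + 0.6Q → Q* = 102, P* = 66.2.
A tax t gives ΔQ = t/1 and wedge t, so DWL = t²/2.
t²/2 = 968 → t² = 1936 → t = 44.

44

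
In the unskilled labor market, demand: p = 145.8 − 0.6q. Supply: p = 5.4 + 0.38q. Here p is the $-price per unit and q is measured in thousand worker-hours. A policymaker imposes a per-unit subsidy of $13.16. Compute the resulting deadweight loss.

Competitive equilibrium: 145.8 − 0.6q = 5.4 + 0.38q → q* = 143.2653, p* = 59.8408.
The subsidy lowers effective supply by 13.16: p = 0.38q − 7.76.
New quantity: 145.8 − 0.6q = 0.38q − 7.76 → q' = 156.6939.
Overproduction Δq = 156.6939 − 143.2653 = 13.4286; wedge = subsidy = 13.16.
The triangle = ½ × 13.4286 × 13.16 = $88.36 thousand.

$88.36 thousand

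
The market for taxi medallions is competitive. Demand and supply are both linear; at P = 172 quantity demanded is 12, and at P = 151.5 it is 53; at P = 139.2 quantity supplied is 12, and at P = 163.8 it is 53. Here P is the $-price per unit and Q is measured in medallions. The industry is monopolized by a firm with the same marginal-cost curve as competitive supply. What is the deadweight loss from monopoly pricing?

$93.93

Demand slope = (151.5 − 172)/(53 − 12) = −0.5, so P = 178 − 0.5Q.
Supply slope = (163.8 − 139.2)/(53 − 12) = 0.6, so P = 132 + 0.6Q.
Competitive equilibrium: 178 − 0.5Q = 132 + 0.6Q → Q* = 41.8182, P* = 157.0909.
Marginal revenue: MR = 178 − Q. Set MR = MC: 178 − Q = 132 + 0.6Q → Q_m = 28.75.
Price P_m = 178 − 0.5·28.75 = 163.625; MC(Q_m) = 132 + 0.6·28.75 = 149.25.
Competitive Q* = 41.8182, so ΔQ = 13.0682; wedge = 163.625 − 149.25 = 14.375.
Deadweight loss = ½ × 13.0682 × 14.375 = $93.93.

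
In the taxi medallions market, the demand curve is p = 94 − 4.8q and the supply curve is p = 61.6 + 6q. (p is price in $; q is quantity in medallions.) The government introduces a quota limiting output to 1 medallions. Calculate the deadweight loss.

$21.60

Competitive equilibrium: 94 − 4.8q = 61.6 + 6q → q* = 3, p* = 79.6.
At q = 1: demand price = 94 − 4.8·1 = 89.2; supply price = 61.6 + 6·1 = 67.6.
Δq = 3 − 1 = 2; wedge = 89.2 − 67.6 = 21.6.
DWL = ½ × 2 × 21.6 = $21.60.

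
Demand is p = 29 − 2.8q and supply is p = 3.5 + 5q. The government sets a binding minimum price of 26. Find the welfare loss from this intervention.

18.84

Competitive equilibrium: 29 − 2.8q = 3.5 + 5q → q* = 3.2692, p* = 19.8462.
At the floor p = 26, quantity demanded = (29 − 26)/2.8 = 1.0714.
Sellers' marginal cost at q' = 1.0714: 3.5 + 5·1.0714 = 8.857.
Δq = 3.2692 − 1.0714 = 2.1978; wedge = 26 − 8.857 = 17.143.
Deadweight loss = ½ × 2.1978 × 17.143 = 18.84.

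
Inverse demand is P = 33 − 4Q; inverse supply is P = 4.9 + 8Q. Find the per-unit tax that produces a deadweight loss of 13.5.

18

Competitive equilibrium: 33 − 4Q = 4.9 + 8Q → Q* = 2.3417, P* = 23.6333.
A tax t gives ΔQ = t/12 and wedge t, so DWL = t²/24.
t²/24 = 13.5 → t² = 324 → t = 18.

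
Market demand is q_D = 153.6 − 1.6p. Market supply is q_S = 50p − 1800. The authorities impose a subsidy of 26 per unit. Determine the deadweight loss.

In inverse form: demand p = 96 − 0.625q, supply p = 36 + 0.02q.
Competitive equilibrium: 96 − 0.625q = 36 + 0.02q → q* = 93.0233, p* = 37.8605.
The subsidy lowers effective supply by 26: p = 10 + 0.02q.
New quantity: 96 − 0.625q = 10 + 0.02q → q' = 133.3333.
Overproduction Δq = 133.3333 − 93.0233 = 40.31; wedge = subsidy = 26.
The triangle = ½ × 40.31 × 26 = 524.03.

524.03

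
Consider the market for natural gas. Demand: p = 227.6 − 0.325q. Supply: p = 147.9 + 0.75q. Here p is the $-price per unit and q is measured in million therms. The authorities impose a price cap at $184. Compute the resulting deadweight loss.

Competitive equilibrium: 227.6 − 0.325q = 147.9 + 0.75q → q* = 74.1395, p* = 203.5047.
At the ceiling p = 184, quantity supplied = (184 − 147.9)/0.75 = 48.1333.
Willingness to pay at q' = 48.1333: 227.6 − 0.325·48.1333 = 211.9567.
Δq = 74.1395 − 48.1333 = 26.0062; wedge = 211.9567 − 184 = 27.9567.
Deadweight loss = ½ × 26.0062 × 27.9567 = $363.52 million.

$363.52 million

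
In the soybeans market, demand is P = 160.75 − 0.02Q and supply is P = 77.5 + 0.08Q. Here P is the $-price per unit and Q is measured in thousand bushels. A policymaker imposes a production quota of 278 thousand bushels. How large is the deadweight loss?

$15373.51 thousand

Competitive equilibrium: 160.75 − 0.02Q = 77.5 + 0.08Q → Q* = 832.5, P* = 144.1.
At Q = 278: demand price = 160.75 − 0.02·278 = 155.19; supply price = 77.5 + 0.08·278 = 99.74.
ΔQ = 832.5 − 278 = 554.5; wedge = 155.19 − 99.74 = 55.45.
The triangle = ½ × 554.5 × 55.45 = $15373.51 thousand.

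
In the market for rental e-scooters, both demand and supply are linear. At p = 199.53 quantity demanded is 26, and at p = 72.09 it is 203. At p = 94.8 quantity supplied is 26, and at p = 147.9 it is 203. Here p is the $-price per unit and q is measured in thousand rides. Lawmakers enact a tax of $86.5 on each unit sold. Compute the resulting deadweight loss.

$3667.77 thousand

Demand slope = (72.09 − 199.53)/(203 − 26) = −0.72, so p = 218.25 − 0.72q.
Supply slope = (147.9 − 94.8)/(203 − 26) = 0.3, so p = 87 + 0.3q.
Competitive equilibrium: 218.25 − 0.72q = 87 + 0.3q → q* = 128.6765, p* = 125.6029.
With the tax, the buyer price exceeds the seller price by 86.5: (218.25 − 0.72q) − (87 + 0.3q) = 86.5 → q' = 43.8725.
Δq = 128.6765 − 43.8725 = 84.804; the wedge equals the tax, 86.5.
The triangle = ½ × 84.804 × 86.5 = $3667.77 thousand.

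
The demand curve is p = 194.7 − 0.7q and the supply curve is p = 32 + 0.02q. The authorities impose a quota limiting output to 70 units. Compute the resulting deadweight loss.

Competitive equilibrium: 194.7 − 0.7q = 32 + 0.02q → q* = 225.9722, p* = 36.5194.
At q = 70: demand price = 194.7 − 0.7·70 = 145.7; supply price = 32 + 0.02·70 = 33.4.
Δq = 225.9722 − 70 = 155.9722; wedge = 145.7 − 33.4 = 112.3.
Deadweight loss = ½ × 155.9722 × 112.3 = 8757.84.

8757.84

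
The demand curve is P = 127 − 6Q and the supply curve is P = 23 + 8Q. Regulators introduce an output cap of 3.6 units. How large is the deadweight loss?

102.61

Competitive equilibrium: 127 − 6Q = 23 + 8Q → Q* = 7.4286, P* = 82.4286.
At Q = 3.6: demand price = 127 − 6·3.6 = 105.4; supply price = 23 + 8·3.6 = 51.8.
ΔQ = 7.4286 − 3.6 = 3.8286; wedge = 105.4 − 51.8 = 53.6.
DWL = ½ × 3.8286 × 53.6 = 102.61.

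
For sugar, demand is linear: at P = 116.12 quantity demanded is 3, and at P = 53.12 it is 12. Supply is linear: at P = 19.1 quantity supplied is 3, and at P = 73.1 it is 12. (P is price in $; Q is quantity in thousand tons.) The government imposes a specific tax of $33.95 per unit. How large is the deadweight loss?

$44.33 thousand

Demand slope = (53.12 − 116.12)/(12 − 3) = −7, so P = 137.12 − 7Q.
Supply slope = (73.1 − 19.1)/(12 − 3) = 6, so P = 1.1 + 6Q.
Competitive equilibrium: 137.12 − 7Q = 1.1 + 6Q → Q* = 10.4631, P* = 63.8785.
With the tax, the buyer price exceeds the seller price by 33.95: (137.12 − 7Q) − (1.1 + 6Q) = 33.95 → Q' = 7.8515.
ΔQ = 10.4631 − 7.8515 = 2.6116; the wedge equals the tax, 33.95.
Deadweight loss = ½ × 2.6116 × 33.95 = $44.33 thousand.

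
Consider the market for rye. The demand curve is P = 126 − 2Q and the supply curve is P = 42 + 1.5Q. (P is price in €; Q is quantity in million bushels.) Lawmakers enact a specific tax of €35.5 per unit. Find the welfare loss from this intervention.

€180.04 million

Competitive equilibrium: 126 − 2Q = 42 + 1.5Q → Q* = 24, P* = 78.
With the tax, the buyer price exceeds the seller price by 35.5: (126 − 2Q) − (42 + 1.5Q) = 35.5 → Q' = 13.8571.
ΔQ = 24 − 13.8571 = 10.1429; the wedge equals the tax, 35.5.
Welfare loss = ½ × 10.1429 × 35.5 = €180.04 million.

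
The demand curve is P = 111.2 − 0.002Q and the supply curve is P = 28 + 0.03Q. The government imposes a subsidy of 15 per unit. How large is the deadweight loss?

3515.625

Competitive equilibrium: 111.2 − 0.002Q = 28 + 0.03Q → Q* = 2600, P* = 106.
The subsidy lowers effective supply by 15: P = 13 + 0.03Q.
New quantity: 111.2 − 0.002Q = 13 + 0.03Q → Q' = 3068.75.
Overproduction ΔQ = 3068.75 − 2600 = 468.75; wedge = subsidy = 15.
Welfare loss = ½ × 468.75 × 15 = 3515.625.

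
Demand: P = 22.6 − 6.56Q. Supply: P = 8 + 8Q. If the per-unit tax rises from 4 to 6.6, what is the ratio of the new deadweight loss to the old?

2.7225

Competitive equilibrium: 22.6 − 6.56Q = 8 + 8Q → Q* = 1.0027, P* = 16.022.
For a per-unit tax t: ΔQ = t/14.56, so DWL = ½·t·(t/14.56) = t²/29.12.
At t = 4: DWL = 0.549. At t = 6.6: DWL = 1.496.
Ratio = (6.6/4)² = 2.7225.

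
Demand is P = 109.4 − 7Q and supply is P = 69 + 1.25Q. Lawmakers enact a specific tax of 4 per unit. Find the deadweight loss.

0.97

Competitive equilibrium: 109.4 − 7Q = 69 + 1.25Q → Q* = 4.897, P* = 75.1212.
With the tax, the buyer price exceeds the seller price by 4: (109.4 − 7Q) − (69 + 1.25Q) = 4 → Q' = 4.4121.
ΔQ = 4.897 − 4.4121 = 0.4849; the wedge equals the tax, 4.
Deadweight loss = ½ × 0.4849 × 4 = 0.97.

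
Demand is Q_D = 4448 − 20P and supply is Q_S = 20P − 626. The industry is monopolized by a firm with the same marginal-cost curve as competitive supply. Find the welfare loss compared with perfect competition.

20288.45

In inverse form: demand P = 222.4 − 0.05Q, supply P = 31.3 + 0.05Q.
Competitive equilibrium: 222.4 − 0.05Q = 31.3 + 0.05Q → Q* = 1911, P* = 126.85.
Marginal revenue: MR = 222.4 − 0.1Q. Set MR = MC: 222.4 − 0.1Q = 31.3 + 0.05Q → Q_m = 1274.
Price P_m = 222.4 − 0.05·1274 = 158.7; MC(Q_m) = 31.3 + 0.05·1274 = 95.
Competitive Q* = 1911, so ΔQ = 637; wedge = 158.7 − 95 = 63.7.
DWL = ½ × 637 × 63.7 = 20288.45.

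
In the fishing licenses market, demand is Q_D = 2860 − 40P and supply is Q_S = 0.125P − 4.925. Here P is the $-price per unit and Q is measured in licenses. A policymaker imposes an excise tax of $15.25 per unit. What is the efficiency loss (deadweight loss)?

$14.49

In inverse form: demand P = 71.5 − 0.025Q, supply P = 39.4 + 8Q.
Competitive equilibrium: 71.5 − 0.025Q = 39.4 + 8Q → Q* = 4, P* = 71.4.
With the tax, the buyer price exceeds the seller price by 15.25: (71.5 − 0.025Q) − (39.4 + 8Q) = 15.25 → Q' = 2.0997.
ΔQ = 4 − 2.0997 = 1.9003; the wedge equals the tax, 15.25.
Welfare loss = ½ × 1.9003 × 15.25 = $14.49.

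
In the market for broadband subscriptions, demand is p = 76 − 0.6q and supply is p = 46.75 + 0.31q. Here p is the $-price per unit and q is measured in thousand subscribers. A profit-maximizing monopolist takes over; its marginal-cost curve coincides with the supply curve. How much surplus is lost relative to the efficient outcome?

$74.22 thousand

Competitive equilibrium: 76 − 0.6q = 46.75 + 0.31q → q* = 32.1429, p* = 56.7143.
Marginal revenue: MR = 76 − 1.2q. Set MR = MC: 76 − 1.2q = 46.75 + 0.31q → q_m = 19.3709.
Price p_m = 76 − 0.6·19.3709 = 64.3775; MC(q_m) = 46.75 + 0.31·19.3709 = 52.755.
Competitive q* = 32.1429, so Δq = 12.772; wedge = 64.3775 − 52.755 = 11.6225.
DWL = ½ × 12.772 × 11.6225 = $74.22 thousand.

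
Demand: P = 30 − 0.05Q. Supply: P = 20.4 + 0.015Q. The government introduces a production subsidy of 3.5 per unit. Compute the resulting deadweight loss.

Competitive equilibrium: 30 − 0.05Q = 20.4 + 0.015Q → Q* = 147.6923, P* = 22.6154.
The subsidy lowers effective supply by 3.5: P = 16.9 + 0.015Q.
New quantity: 30 − 0.05Q = 16.9 + 0.015Q → Q' = 201.5385.
Overproduction ΔQ = 201.5385 − 147.6923 = 53.8462; wedge = subsidy = 3.5.
Deadweight loss = ½ × 53.8462 × 3.5 = 94.23.

94.23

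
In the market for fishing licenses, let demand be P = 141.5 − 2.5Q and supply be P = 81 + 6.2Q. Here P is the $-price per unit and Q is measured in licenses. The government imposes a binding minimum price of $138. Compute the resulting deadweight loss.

Competitive equilibrium: 141.5 − 2.5Q = 81 + 6.2Q → Q* = 6.95402, P* = 124.11494.
At the floor P = 138, quantity demanded = (141.5 − 138)/2.5 = 1.4.
Sellers' marginal cost at Q' = 1.4: 81 + 6.2·1.4 = 89.68.
ΔQ = 6.95402 − 1.4 = 5.55402; wedge = 138 − 89.68 = 48.32.
The triangle = ½ × 5.55402 × 48.32 = $134.19.

$134.19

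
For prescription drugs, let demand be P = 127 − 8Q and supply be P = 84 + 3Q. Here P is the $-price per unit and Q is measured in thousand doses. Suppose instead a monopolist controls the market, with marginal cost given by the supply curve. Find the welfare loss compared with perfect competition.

$14.90 thousand

Competitive equilibrium: 127 − 8Q = 84 + 3Q → Q* = 3.9091, P* = 95.7273.
Marginal revenue: MR = 127 − 16Q. Set MR = MC: 127 − 16Q = 84 + 3Q → Q_m = 2.2632.
Price P_m = 127 − 8·2.2632 = 108.8944; MC(Q_m) = 84 + 3·2.2632 = 90.7896.
Competitive Q* = 3.9091, so ΔQ = 1.6459; wedge = 108.8944 − 90.7896 = 18.1048.
Welfare loss = ½ × 1.6459 × 18.1048 = $14.90 thousand.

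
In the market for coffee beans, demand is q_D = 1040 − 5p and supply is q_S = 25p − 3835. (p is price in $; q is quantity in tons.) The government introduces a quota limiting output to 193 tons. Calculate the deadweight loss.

$142.83

In inverse form: demand p = 208 − 0.2q, supply p = 153.4 + 0.04q.
Competitive equilibrium: 208 − 0.2q = 153.4 + 0.04q → q* = 227.5, p* = 162.5.
At q = 193: demand price = 208 − 0.2·193 = 169.4; supply price = 153.4 + 0.04·193 = 161.12.
Δq = 227.5 − 193 = 34.5; wedge = 169.4 − 161.12 = 8.28.
The triangle = ½ × 34.5 × 8.28 = $142.83.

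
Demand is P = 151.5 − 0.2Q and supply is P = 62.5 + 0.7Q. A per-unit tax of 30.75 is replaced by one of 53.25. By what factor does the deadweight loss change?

2.999

Competitive equilibrium: 151.5 − 0.2Q = 62.5 + 0.7Q → Q* = 98.8889, P* = 131.7222.
For a per-unit tax t: ΔQ = t/0.9, so DWL = ½·t·(t/0.9) = t²/1.8.
At t = 30.75: DWL = 525.3125. At t = 53.25: DWL = 1575.3125.
Ratio = (53.25/30.75)² = 2.999.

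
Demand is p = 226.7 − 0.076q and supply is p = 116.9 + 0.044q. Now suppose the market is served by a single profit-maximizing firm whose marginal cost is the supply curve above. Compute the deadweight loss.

7552.81

Competitive equilibrium: 226.7 − 0.076q = 116.9 + 0.044q → q* = 915, p* = 157.16.
Marginal revenue: MR = 226.7 − 0.152q. Set MR = MC: 226.7 − 0.152q = 116.9 + 0.044q → q_m = 560.2041.
Price p_m = 226.7 − 0.076·560.2041 = 184.1245; MC(q_m) = 116.9 + 0.044·560.2041 = 141.549.
Competitive q* = 915, so Δq = 354.7959; wedge = 184.1245 − 141.549 = 42.5755.
Welfare loss = ½ × 354.7959 × 42.5755 = 7552.81.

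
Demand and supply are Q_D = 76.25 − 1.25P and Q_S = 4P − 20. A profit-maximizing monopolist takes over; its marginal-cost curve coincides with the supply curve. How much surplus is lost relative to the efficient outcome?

In inverse form: demand P = 61 − 0.8Q, supply P = 5 + 0.25Q.
Competitive equilibrium: 61 − 0.8Q = 5 + 0.25Q → Q* = 53.3333, P* = 18.3333.
Marginal revenue: MR = 61 − 1.6Q. Set MR = MC: 61 − 1.6Q = 5 + 0.25Q → Q_m = 30.2703.
Price P_m = 61 − 0.8·30.2703 = 36.7838; MC(Q_m) = 5 + 0.25·30.2703 = 12.5676.
Competitive Q* = 53.3333, so ΔQ = 23.063; wedge = 36.7838 − 12.5676 = 24.2162.
DWL = ½ × 23.063 × 24.2162 = 279.25.

279.25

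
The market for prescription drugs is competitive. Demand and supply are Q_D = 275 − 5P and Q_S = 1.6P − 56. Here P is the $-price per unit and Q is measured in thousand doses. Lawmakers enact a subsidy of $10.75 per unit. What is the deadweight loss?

In inverse form: demand P = 55 − 0.2Q, supply P = 35 + 0.625Q.
Competitive equilibrium: 55 − 0.2Q = 35 + 0.625Q → Q* = 24.2424, P* = 50.1515.
The subsidy lowers effective supply by 10.75: P = 24.25 + 0.625Q.
New quantity: 55 − 0.2Q = 24.25 + 0.625Q → Q' = 37.2727.
Overproduction ΔQ = 37.2727 − 24.2424 = 13.0303; wedge = subsidy = 10.75.
Deadweight loss = ½ × 13.0303 × 10.75 = $70.04 thousand.

$70.04 thousand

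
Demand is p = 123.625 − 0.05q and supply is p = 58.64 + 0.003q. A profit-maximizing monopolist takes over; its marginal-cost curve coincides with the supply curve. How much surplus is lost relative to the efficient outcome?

9388.28

Competitive equilibrium: 123.625 − 0.05q = 58.64 + 0.003q → q* = 1226.13208, p* = 62.3184.
Marginal revenue: MR = 123.625 − 0.1q. Set MR = MC: 123.625 − 0.1q = 58.64 + 0.003q → q_m = 630.92233.
Price p_m = 123.625 − 0.05·630.92233 = 92.07888; MC(q_m) = 58.64 + 0.003·630.92233 = 60.53277.
Competitive q* = 1226.13208, so Δq = 595.20975; wedge = 92.07888 − 60.53277 = 31.54611.
Deadweight loss = ½ × 595.20975 × 31.54611 = 9388.28.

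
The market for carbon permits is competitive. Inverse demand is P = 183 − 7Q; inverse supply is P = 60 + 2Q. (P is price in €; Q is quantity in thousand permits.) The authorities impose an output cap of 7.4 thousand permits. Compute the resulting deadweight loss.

€176.72 thousand

Competitive equilibrium: 183 − 7Q = 60 + 2Q → Q* = 13.6667, P* = 87.3333.
At Q = 7.4: demand price = 183 − 7·7.4 = 131.2; supply price = 60 + 2·7.4 = 74.8.
ΔQ = 13.6667 − 7.4 = 6.2667; wedge = 131.2 − 74.8 = 56.4.
The triangle = ½ × 6.2667 × 56.4 = €176.72 thousand.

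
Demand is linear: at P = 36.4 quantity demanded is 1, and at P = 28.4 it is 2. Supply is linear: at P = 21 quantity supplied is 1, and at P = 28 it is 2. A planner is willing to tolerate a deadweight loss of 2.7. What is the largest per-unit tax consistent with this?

9

Demand slope = (28.4 − 36.4)/(2 − 1) = −8, so P = 44.4 − 8Q.
Supply slope = (28 − 21)/(2 − 1) = 7, so P = 14 + 7Q.
Competitive equilibrium: 44.4 − 8Q = 14 + 7Q → Q* = 2.0267, P* = 28.1867.
A tax t gives ΔQ = t/15 and wedge t, so DWL = t²/30.
t²/30 = 2.7 → t² = 81 → t = 9.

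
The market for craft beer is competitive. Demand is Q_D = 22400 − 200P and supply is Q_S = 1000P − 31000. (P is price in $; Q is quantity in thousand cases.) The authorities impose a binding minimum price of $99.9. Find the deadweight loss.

$368299.20 thousand

In inverse form: demand P = 112 − 0.005Q, supply P = 31 + 0.001Q.
Competitive equilibrium: 112 − 0.005Q = 31 + 0.001Q → Q* = 13500, P* = 44.5.
At the floor P = 99.9, quantity demanded = (112 − 99.9)/0.005 = 2420.
Sellers' marginal cost at Q' = 2420: 31 + 0.001·2420 = 33.42.
ΔQ = 13500 − 2420 = 11080; wedge = 99.9 − 33.42 = 66.48.
The triangle = ½ × 11080 × 66.48 = $368299.20 thousand.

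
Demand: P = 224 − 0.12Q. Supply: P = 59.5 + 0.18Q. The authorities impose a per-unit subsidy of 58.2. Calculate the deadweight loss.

5645.40

Competitive equilibrium: 224 − 0.12Q = 59.5 + 0.18Q → Q* = 548.3333, P* = 158.2.
The subsidy lowers effective supply by 58.2: P = 1.3 + 0.18Q.
New quantity: 224 − 0.12Q = 1.3 + 0.18Q → Q' = 742.3333.
Overproduction ΔQ = 742.3333 − 548.3333 = 194; wedge = subsidy = 58.2.
Welfare loss = ½ × 194 × 58.2 = 5645.40.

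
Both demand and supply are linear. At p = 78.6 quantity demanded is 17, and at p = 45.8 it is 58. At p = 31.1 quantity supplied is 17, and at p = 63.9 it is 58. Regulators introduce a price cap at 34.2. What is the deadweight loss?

Demand slope = (45.8 − 78.6)/(58 − 17) = −0.8, so p = 92.2 − 0.8q.
Supply slope = (63.9 − 31.1)/(58 − 17) = 0.8, so p = 17.5 + 0.8q.
Competitive equilibrium: 92.2 − 0.8q = 17.5 + 0.8q → q* = 46.6875, p* = 54.85.
At the ceiling p = 34.2, quantity supplied = (34.2 − 17.5)/0.8 = 20.875.
Willingness to pay at q' = 20.875: 92.2 − 0.8·20.875 = 75.5.
Δq = 46.6875 − 20.875 = 25.8125; wedge = 75.5 − 34.2 = 41.3.
Deadweight loss = ½ × 25.8125 × 41.3 = 533.03.

533.03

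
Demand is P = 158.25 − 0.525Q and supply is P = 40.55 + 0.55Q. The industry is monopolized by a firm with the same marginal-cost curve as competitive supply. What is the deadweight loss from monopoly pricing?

693.73

Competitive equilibrium: 158.25 − 0.525Q = 40.55 + 0.55Q → Q* = 109.4884, P* = 100.7686.
Marginal revenue: MR = 158.25 − 1.05Q. Set MR = MC: 158.25 − 1.05Q = 40.55 + 0.55Q → Q_m = 73.5625.
Price P_m = 158.25 − 0.525·73.5625 = 119.6297; MC(Q_m) = 40.55 + 0.55·73.5625 = 81.0094.
Competitive Q* = 109.4884, so ΔQ = 35.9259; wedge = 119.6297 − 81.0094 = 38.6203.
The triangle = ½ × 35.9259 × 38.6203 = 693.73.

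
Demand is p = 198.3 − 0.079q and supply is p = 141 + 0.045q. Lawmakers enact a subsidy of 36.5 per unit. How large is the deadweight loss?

Competitive equilibrium: 198.3 − 0.079q = 141 + 0.045q → q* = 462.0968, p* = 161.7944.
The subsidy lowers effective supply by 36.5: p = 104.5 + 0.045q.
New quantity: 198.3 − 0.079q = 104.5 + 0.045q → q' = 756.4516.
Overproduction Δq = 756.4516 − 462.0968 = 294.3548; wedge = subsidy = 36.5.
Deadweight loss = ½ × 294.3548 × 36.5 = 5371.98.

5371.98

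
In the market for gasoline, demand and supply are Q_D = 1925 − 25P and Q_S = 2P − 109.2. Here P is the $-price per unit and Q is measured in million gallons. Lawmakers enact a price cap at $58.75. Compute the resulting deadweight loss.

$297.27 million

In inverse form: demand P = 77 − 0.04Q, supply P = 54.6 + 0.5Q.
Competitive equilibrium: 77 − 0.04Q = 54.6 + 0.5Q → Q* = 41.4815, P* = 75.3407.
At the ceiling P = 58.75, quantity supplied = (58.75 − 54.6)/0.5 = 8.3.
Willingness to pay at Q' = 8.3: 77 − 0.04·8.3 = 76.668.
ΔQ = 41.4815 − 8.3 = 33.1815; wedge = 76.668 − 58.75 = 17.918.
Welfare loss = ½ × 33.1815 × 17.918 = $297.27 million.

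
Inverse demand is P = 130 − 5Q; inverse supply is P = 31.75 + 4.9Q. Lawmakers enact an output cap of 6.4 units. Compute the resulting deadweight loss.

61.48

Competitive equilibrium: 130 − 5Q = 31.75 + 4.9Q → Q* = 9.9242, P* = 80.3788.
At Q = 6.4: demand price = 130 − 5·6.4 = 98; supply price = 31.75 + 4.9·6.4 = 63.11.
ΔQ = 9.9242 − 6.4 = 3.5242; wedge = 98 − 63.11 = 34.89.
DWL = ½ × 3.5242 × 34.89 = 61.48.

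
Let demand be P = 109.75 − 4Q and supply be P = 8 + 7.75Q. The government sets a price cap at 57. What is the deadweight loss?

32.09

Competitive equilibrium: 109.75 − 4Q = 8 + 7.75Q → Q* = 8.6596, P* = 75.1117.
At the ceiling P = 57, quantity supplied = (57 − 8)/7.75 = 6.3226.
Willingness to pay at Q' = 6.3226: 109.75 − 4·6.3226 = 84.4596.
ΔQ = 8.6596 − 6.3226 = 2.337; wedge = 84.4596 − 57 = 27.4596.
Welfare loss = ½ × 2.337 × 27.4596 = 32.09.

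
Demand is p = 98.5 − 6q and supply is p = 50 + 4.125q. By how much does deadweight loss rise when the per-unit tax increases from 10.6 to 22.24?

18.88

Competitive equilibrium: 98.5 − 6q = 50 + 4.125q → q* = 4.7901, p* = 69.7593.
For a per-unit tax t: Δq = t/10.125, so DWL = ½·t·(t/10.125) = t²/20.25.
At t = 10.6: DWL = 5.549. At t = 22.24: DWL = 24.426.
Increase = 24.426 − 5.549 = 18.88.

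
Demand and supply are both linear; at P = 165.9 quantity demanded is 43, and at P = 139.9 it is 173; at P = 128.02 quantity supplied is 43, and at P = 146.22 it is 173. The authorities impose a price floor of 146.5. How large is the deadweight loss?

Demand slope = (139.9 − 165.9)/(173 − 43) = −0.2, so P = 174.5 − 0.2Q.
Supply slope = (146.22 − 128.02)/(173 − 43) = 0.14, so P = 122 + 0.14Q.
Competitive equilibrium: 174.5 − 0.2Q = 122 + 0.14Q → Q* = 154.4118, P* = 143.6176.
At the floor P = 146.5, quantity demanded = (174.5 − 146.5)/0.2 = 140.
Sellers' marginal cost at Q' = 140: 122 + 0.14·140 = 141.6.
ΔQ = 154.4118 − 140 = 14.4118; wedge = 146.5 − 141.6 = 4.9.
Deadweight loss = ½ × 14.4118 × 4.9 = 35.31.

35.31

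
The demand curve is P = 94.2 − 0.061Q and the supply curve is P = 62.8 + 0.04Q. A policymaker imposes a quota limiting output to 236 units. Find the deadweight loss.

Competitive equilibrium: 94.2 − 0.061Q = 62.8 + 0.04Q → Q* = 310.8911, P* = 75.2356.
At Q = 236: demand price = 94.2 − 0.061·236 = 79.804; supply price = 62.8 + 0.04·236 = 72.24.
ΔQ = 310.8911 − 236 = 74.8911; wedge = 79.804 − 72.24 = 7.564.
Deadweight loss = ½ × 74.8911 × 7.564 = 283.24.

283.24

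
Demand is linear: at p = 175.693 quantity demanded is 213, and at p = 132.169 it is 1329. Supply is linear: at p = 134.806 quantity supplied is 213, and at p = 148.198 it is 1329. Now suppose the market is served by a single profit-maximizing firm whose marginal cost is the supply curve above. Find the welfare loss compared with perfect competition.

4930.20

Demand slope = (132.169 − 175.693)/(1329 − 213) = −0.039, so p = 184 − 0.039q.
Supply slope = (148.198 − 134.806)/(1329 − 213) = 0.012, so p = 132.25 + 0.012q.
Competitive equilibrium: 184 − 0.039q = 132.25 + 0.012q → q* = 1014.7059, p* = 144.4265.
Marginal revenue: MR = 184 − 0.078q. Set MR = MC: 184 − 0.078q = 132.25 + 0.012q → q_m = 575.
Price p_m = 184 − 0.039·575 = 161.575; MC(q_m) = 132.25 + 0.012·575 = 139.15.
Competitive q* = 1014.7059, so Δq = 439.7059; wedge = 161.575 − 139.15 = 22.425.
The triangle = ½ × 439.7059 × 22.425 = 4930.20.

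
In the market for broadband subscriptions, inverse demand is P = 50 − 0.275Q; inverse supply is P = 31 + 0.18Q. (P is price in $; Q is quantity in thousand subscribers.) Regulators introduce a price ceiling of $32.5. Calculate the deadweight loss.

$254.17 thousand

Competitive equilibrium: 50 − 0.275Q = 31 + 0.18Q → Q* = 41.7582, P* = 38.5165.
At the ceiling P = 32.5, quantity supplied = (32.5 − 31)/0.18 = 8.3333.
Willingness to pay at Q' = 8.3333: 50 − 0.275·8.3333 = 47.7083.
ΔQ = 41.7582 − 8.3333 = 33.4249; wedge = 47.7083 − 32.5 = 15.2083.
The triangle = ½ × 33.4249 × 15.2083 = $254.17 thousand.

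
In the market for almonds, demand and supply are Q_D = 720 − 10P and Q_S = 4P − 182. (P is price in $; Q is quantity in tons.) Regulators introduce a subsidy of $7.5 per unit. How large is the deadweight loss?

In inverse form: demand P = 72 − 0.1Q, supply P = 45.5 + 0.25Q.
Competitive equilibrium: 72 − 0.1Q = 45.5 + 0.25Q → Q* = 75.7143, P* = 64.4286.
The subsidy lowers effective supply by 7.5: P = 38 + 0.25Q.
New quantity: 72 − 0.1Q = 38 + 0.25Q → Q' = 97.1429.
Overproduction ΔQ = 97.1429 − 75.7143 = 21.4286; wedge = subsidy = 7.5.
The triangle = ½ × 21.4286 × 7.5 = $80.36.

$80.36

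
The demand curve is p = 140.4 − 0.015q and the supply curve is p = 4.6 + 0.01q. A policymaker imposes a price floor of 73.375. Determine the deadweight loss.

Competitive equilibrium: 140.4 − 0.015q = 4.6 + 0.01q → q* = 5432, p* = 58.92.
At the floor p = 73.375, quantity demanded = (140.4 − 73.375)/0.015 = 4468.33333.
Sellers' marginal cost at q' = 4468.33333: 4.6 + 0.01·4468.33333 = 49.28333.
Δq = 5432 − 4468.33333 = 963.66667; wedge = 73.375 − 49.28333 = 24.09167.
Welfare loss = ½ × 963.66667 × 24.09167 = 11608.17.

11608.17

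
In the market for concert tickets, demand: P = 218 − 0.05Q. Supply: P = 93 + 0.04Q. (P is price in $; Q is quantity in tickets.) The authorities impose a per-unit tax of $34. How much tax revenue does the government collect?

Competitive equilibrium: 218 − 0.05Q = 93 + 0.04Q → Q* = 1388.8889, P* = 148.5556.
With the tax, the buyer price exceeds the seller price by 34: (218 − 0.05Q) − (93 + 0.04Q) = 34 → Q' = 1011.1111.
Tax revenue = 34 × 1011.1111 = $34377.78.

$34377.78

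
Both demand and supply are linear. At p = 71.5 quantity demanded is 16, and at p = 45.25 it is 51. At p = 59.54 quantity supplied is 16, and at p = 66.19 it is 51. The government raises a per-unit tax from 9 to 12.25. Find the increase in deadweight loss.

Demand slope = (45.25 − 71.5)/(51 − 16) = −0.75, so p = 83.5 − 0.75q.
Supply slope = (66.19 − 59.54)/(51 − 16) = 0.19, so p = 56.5 + 0.19q.
Competitive equilibrium: 83.5 − 0.75q = 56.5 + 0.19q → q* = 28.7234, p* = 61.9574.
For a per-unit tax t: Δq = t/0.94, so DWL = ½·t·(t/0.94) = t²/1.88.
At t = 9: DWL = 43.085. At t = 12.25: DWL = 79.82.
Increase = 79.82 − 43.085 = 36.74.

36.74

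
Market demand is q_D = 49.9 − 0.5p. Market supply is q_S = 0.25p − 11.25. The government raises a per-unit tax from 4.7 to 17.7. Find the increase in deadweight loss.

24.27

In inverse form: demand p = 99.8 − 2q, supply p = 45 + 4q.
Competitive equilibrium: 99.8 − 2q = 45 + 4q → q* = 9.1333, p* = 81.5333.
For a per-unit tax t: Δq = t/6, so DWL = ½·t·(t/6) = t²/12.
At t = 4.7: DWL = 1.841. At t = 17.7: DWL = 26.108.
Increase = 26.108 − 1.841 = 24.27.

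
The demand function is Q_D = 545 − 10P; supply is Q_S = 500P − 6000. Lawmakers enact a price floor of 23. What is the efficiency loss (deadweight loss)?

527.14

In inverse form: demand P = 54.5 − 0.1Q, supply P = 12 + 0.002Q.
Competitive equilibrium: 54.5 − 0.1Q = 12 + 0.002Q → Q* = 416.6667, P* = 12.8333.
At the floor P = 23, quantity demanded = (54.5 − 23)/0.1 = 315.
Sellers' marginal cost at Q' = 315: 12 + 0.002·315 = 12.63.
ΔQ = 416.6667 − 315 = 101.6667; wedge = 23 − 12.63 = 10.37.
Welfare loss = ½ × 101.6667 × 10.37 = 527.14.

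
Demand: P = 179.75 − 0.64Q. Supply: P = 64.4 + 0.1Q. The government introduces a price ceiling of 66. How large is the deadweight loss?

7239.41

Competitive equilibrium: 179.75 − 0.64Q = 64.4 + 0.1Q → Q* = 155.8784, P* = 79.9878.
At the ceiling P = 66, quantity supplied = (66 − 64.4)/0.1 = 16.
Willingness to pay at Q' = 16: 179.75 − 0.64·16 = 169.51.
ΔQ = 155.8784 − 16 = 139.8784; wedge = 169.51 − 66 = 103.51.
Welfare loss = ½ × 139.8784 × 103.51 = 7239.41.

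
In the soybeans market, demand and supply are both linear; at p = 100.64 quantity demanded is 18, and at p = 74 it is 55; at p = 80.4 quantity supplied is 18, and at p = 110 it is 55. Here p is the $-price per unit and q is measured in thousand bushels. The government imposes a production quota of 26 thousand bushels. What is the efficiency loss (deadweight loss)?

$21.48 thousand

Demand slope = (74 − 100.64)/(55 − 18) = −0.72, so p = 113.6 − 0.72q.
Supply slope = (110 − 80.4)/(55 − 18) = 0.8, so p = 66 + 0.8q.
Competitive equilibrium: 113.6 − 0.72q = 66 + 0.8q → q* = 31.3158, p* = 91.0526.
At q = 26: demand price = 113.6 − 0.72·26 = 94.88; supply price = 66 + 0.8·26 = 86.8.
Δq = 31.3158 − 26 = 5.3158; wedge = 94.88 − 86.8 = 8.08.
DWL = ½ × 5.3158 × 8.08 = $21.48 thousand.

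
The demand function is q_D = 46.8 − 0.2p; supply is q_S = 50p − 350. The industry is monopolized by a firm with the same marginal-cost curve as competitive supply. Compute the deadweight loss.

1277.98

In inverse form: demand p = 234 − 5q, supply p = 7 + 0.02q.
Competitive equilibrium: 234 − 5q = 7 + 0.02q → q* = 45.21912, p* = 7.90438.
Marginal revenue: MR = 234 − 10q. Set MR = MC: 234 − 10q = 7 + 0.02q → q_m = 22.65469.
Price p_m = 234 − 5·22.65469 = 120.72655; MC(q_m) = 7 + 0.02·22.65469 = 7.45309.
Competitive q* = 45.21912, so Δq = 22.56443; wedge = 120.72655 − 7.45309 = 113.27346.
Welfare loss = ½ × 22.56443 × 113.27346 = 1277.98.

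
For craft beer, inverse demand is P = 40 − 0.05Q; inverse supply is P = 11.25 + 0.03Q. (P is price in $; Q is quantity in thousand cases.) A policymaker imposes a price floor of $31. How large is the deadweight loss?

Competitive equilibrium: 40 − 0.05Q = 11.25 + 0.03Q → Q* = 359.375, P* = 22.0313.
At the floor P = 31, quantity demanded = (40 − 31)/0.05 = 180.
Sellers' marginal cost at Q' = 180: 11.25 + 0.03·180 = 16.65.
ΔQ = 359.375 − 180 = 179.375; wedge = 31 − 16.65 = 14.35.
The triangle = ½ × 179.375 × 14.35 = $1287.02 thousand.

$1287.02 thousand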